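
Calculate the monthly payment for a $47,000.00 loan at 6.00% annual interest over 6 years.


Loan payment formula: PMT = PV × r / (1 − (1 + r)^(−n))
Monthly rate r = 0.06/12 = 0.005, n = 72 months
Denominator: 1 − (1 + 0.06/12)^(−72) = 0.3016976
PMT = $47,000.00 × (0.06/12) / 0.3016976
PMT = $778.93 per month

PMT = PV × r / (1-(1+r)^(-n)) = $778.93/month


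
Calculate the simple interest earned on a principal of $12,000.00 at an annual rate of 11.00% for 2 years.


Simple interest formula: I = P × r × t
I = $12,000.00 × 0.11 × 2
I = $2,640.00

I = P × r × t = $2,640.00


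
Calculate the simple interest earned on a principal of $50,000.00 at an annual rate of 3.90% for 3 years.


Simple interest formula: I = P × r × t
I = $50,000.00 × 0.039 × 3
I = $5,850.00

I = P × r × t = $5,850.00


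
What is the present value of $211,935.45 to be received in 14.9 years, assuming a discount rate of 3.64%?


Present value formula: PV = FV / (1 + r)^t
PV = $211,935.45 / (1 + 0.0364)^14.9
PV = $211,935.45 / 1.7035635
PV = $124,407.13

PV = FV / (1 + r)^t = $124,407.13


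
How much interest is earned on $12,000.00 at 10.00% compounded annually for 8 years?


Compound interest earned = final amount − principal.
A = P(1 + r/n)^(nt) = $12,000.00 × (1 + 0.1/1)^(1 × 8) = $25,723.07
Interest = A − P = $25,723.07 − $12,000.00 = $13,723.07

Interest = A - P = $13,723.07


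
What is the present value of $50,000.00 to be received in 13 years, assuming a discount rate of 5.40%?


Present value formula: PV = FV / (1 + r)^t
PV = $50,000.00 / (1 + 0.054)^13
PV = $50,000.00 / 1.9811983
PV = $25,237.25

PV = FV / (1 + r)^t = $25,237.25


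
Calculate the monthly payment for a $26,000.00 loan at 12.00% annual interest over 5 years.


Loan payment formula: PMT = PV × r / (1 − (1 + r)^(−n))
Monthly rate r = 0.12/12 = 0.01, n = 60 months
Denominator: 1 − (1 + 0.12/12)^(−60) = 0.449550
PMT = $26,000.00 × (0.12/12) / 0.449550
PMT = $578.36 per month

PMT = PV × r / (1-(1+r)^(-n)) = $578.36/month


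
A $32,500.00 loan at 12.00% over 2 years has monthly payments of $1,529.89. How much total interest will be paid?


Total paid over the life of the loan = PMT × n.
Total paid = $1,529.89 × 24 = $36,717.36
Total interest = total paid − principal = $36,717.36 − $32,500.00 = $4,217.36

Total interest = (PMT × n) - PV = $4,217.36


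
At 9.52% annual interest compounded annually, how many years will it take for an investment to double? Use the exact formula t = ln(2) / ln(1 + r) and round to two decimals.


Doubling condition: (1 + r)^t = 2
Take ln of both sides: t × ln(1 + r) = ln(2)
t = ln(2) / ln(1 + r)
t = 0.693147 / 0.090937
t = 7.62

t = ln(2) / ln(1 + r) = 7.62 years


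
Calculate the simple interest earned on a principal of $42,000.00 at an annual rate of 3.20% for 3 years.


Simple interest formula: I = P × r × t
I = $42,000.00 × 0.032 × 3
I = $4,032.00

I = P × r × t = $4,032.00


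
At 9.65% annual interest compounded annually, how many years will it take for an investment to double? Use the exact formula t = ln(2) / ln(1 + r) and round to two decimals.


Doubling condition: (1 + r)^t = 2
Take ln of both sides: t × ln(1 + r) = ln(2)
t = ln(2) / ln(1 + r)
t = 0.693147 / 0.092123
t = 7.52

t = ln(2) / ln(1 + r) = 7.52 years


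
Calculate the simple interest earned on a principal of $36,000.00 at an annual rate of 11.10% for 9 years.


Simple interest formula: I = P × r × t
I = $36,000.00 × 0.111 × 9
I = $35,964.00

I = P × r × t = $35,964.00


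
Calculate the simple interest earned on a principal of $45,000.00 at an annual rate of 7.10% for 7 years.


Simple interest formula: I = P × r × t
I = $45,000.00 × 0.071 × 7
I = $22,365.00

I = P × r × t = $22,365.00


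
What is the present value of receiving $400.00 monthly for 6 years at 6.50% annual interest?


Present value of an ordinary annuity: PV = PMT × (1 − (1 + r)^(−n)) / r
Monthly rate r = 0.065/12 ≈ 0.00541667, n = 72
PV = $400.00 × (1 − (1 + 0.065/12)^(−72)) / (0.065/12)
PV = $400.00 × 59.488649
PV = $23,795.46

PV = PMT × (1-(1+r)^(-n))/r = $23,795.46


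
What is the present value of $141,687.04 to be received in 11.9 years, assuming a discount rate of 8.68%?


Present value formula: PV = FV / (1 + r)^t
PV = $141,687.04 / (1 + 0.0868)^11.9
PV = $141,687.04 / 2.6926543
PV = $52,619.84

PV = FV / (1 + r)^t = $52,619.84


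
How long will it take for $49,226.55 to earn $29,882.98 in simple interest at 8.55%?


Rearrange the simple interest formula for t:
I = P × r × t  ⇒  t = I / (P × r)
t = $29,882.98 / ($49,226.55 × 0.0855)
t = 7.1

t = I/(P×r) = 7.1 years


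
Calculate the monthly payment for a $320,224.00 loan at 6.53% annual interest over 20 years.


Loan payment formula: PMT = PV × r / (1 − (1 + r)^(−n))
Monthly rate r = 0.0653/12 ≈ 0.00544167, n = 240 months
Denominator: 1 − (1 + 0.0653/12)^(−240) = 0.728138
PMT = $320,224.00 × (0.0653/12) / 0.728138
PMT = $2,393.16 per month

PMT = PV × r / (1-(1+r)^(-n)) = $2,393.16/month


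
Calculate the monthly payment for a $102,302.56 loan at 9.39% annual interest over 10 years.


Loan payment formula: PMT = PV × r / (1 − (1 + r)^(−n))
Monthly rate r = 0.0939/12 = 0.007825, n = 120 months
Denominator: 1 − (1 + 0.0939/12)^(−120) = 0.607550
PMT = $102,302.56 × (0.0939/12) / 0.607550
PMT = $1,317.62 per month

PMT = PV × r / (1-(1+r)^(-n)) = $1,317.62/month


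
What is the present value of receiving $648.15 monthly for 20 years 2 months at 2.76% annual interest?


Present value of an ordinary annuity: PV = PMT × (1 − (1 + r)^(−n)) / r
Monthly rate r = 0.0276/12 = 0.0023, n = 242
PV = $648.15 × (1 − (1 + 0.0276/12)^(−242)) / (0.0276/12)
PV = $648.15 × 185.425693
PV = $120,183.66

PV = PMT × (1-(1+r)^(-n))/r = $120,183.66


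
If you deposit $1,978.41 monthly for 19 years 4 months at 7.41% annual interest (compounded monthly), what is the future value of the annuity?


Future value of an ordinary annuity: FV = PMT × ((1 + r)^n − 1) / r
Monthly rate r = 0.0741/12 = 0.006175, n = 232
FV = $1,978.41 × ((1 + 0.0741/12)^232 − 1) / (0.0741/12)
FV = $1,978.41 × 513.548717
FV = $1,016,009.92

FV = PMT × ((1+r)^n - 1)/r = $1,016,009.92


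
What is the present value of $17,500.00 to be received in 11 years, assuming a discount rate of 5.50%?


Present value formula: PV = FV / (1 + r)^t
PV = $17,500.00 / (1 + 0.055)^11
PV = $17,500.00 / 1.8020924
PV = $9,710.93

PV = FV / (1 + r)^t = $9,710.93


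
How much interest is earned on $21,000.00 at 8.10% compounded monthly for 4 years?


Compound interest earned = final amount − principal.
A = P(1 + r/n)^(nt) = $21,000.00 × (1 + 0.081/12)^(12 × 4) = $29,004.00
Interest = A − P = $29,004.00 − $21,000.00 = $8,004.00

Interest = A - P = $8,004.00


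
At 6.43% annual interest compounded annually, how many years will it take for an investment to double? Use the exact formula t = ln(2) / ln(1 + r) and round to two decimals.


Doubling condition: (1 + r)^t = 2
Take ln of both sides: t × ln(1 + r) = ln(2)
t = ln(2) / ln(1 + r)
t = 0.693147 / 0.062317
t = 11.12

t = ln(2) / ln(1 + r) = 11.12 years


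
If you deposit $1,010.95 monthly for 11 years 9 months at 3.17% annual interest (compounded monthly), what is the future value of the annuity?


Future value of an ordinary annuity: FV = PMT × ((1 + r)^n − 1) / r
Monthly rate r = 0.0317/12 ≈ 0.00264167, n = 141
FV = $1,010.95 × ((1 + 0.0317/12)^141 − 1) / (0.0317/12)
FV = $1,010.95 × 170.577770
FV = $172,445.60

FV = PMT × ((1+r)^n - 1)/r = $172,445.60


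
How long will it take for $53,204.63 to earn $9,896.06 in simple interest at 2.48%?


Rearrange the simple interest formula for t:
I = P × r × t  ⇒  t = I / (P × r)
t = $9,896.06 / ($53,204.63 × 0.0248)
t = 7.5

t = I/(P×r) = 7.5 years


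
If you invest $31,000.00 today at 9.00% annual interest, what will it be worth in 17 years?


Future value formula: FV = PV × (1 + r)^t
FV = $31,000.00 × (1 + 0.09)^17
FV = $31,000.00 × 4.3276334
FV = $134,156.64

FV = PV × (1 + r)^t = $134,156.64


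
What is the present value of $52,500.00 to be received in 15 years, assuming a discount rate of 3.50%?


Present value formula: PV = FV / (1 + r)^t
PV = $52,500.00 / (1 + 0.035)^15
PV = $52,500.00 / 1.6753488
PV = $31,336.76

PV = FV / (1 + r)^t = $31,336.76


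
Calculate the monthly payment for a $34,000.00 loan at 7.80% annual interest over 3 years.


Loan payment formula: PMT = PV × r / (1 − (1 + r)^(−n))
Monthly rate r = 0.078/12 = 0.0065, n = 36 months
Denominator: 1 − (1 + 0.078/12)^(−36) = 0.208039
PMT = $34,000.00 × (0.078/12) / 0.208039
PMT = $1,062.30 per month

PMT = PV × r / (1-(1+r)^(-n)) = $1,062.30/month


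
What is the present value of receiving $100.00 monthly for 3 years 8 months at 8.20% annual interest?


Present value of an ordinary annuity: PV = PMT × (1 − (1 + r)^(−n)) / r
Monthly rate r = 0.082/12 ≈ 0.00683333, n = 44
PV = $100.00 × (1 − (1 + 0.082/12)^(−44)) / (0.082/12)
PV = $100.00 × 37.890444
PV = $3,789.04

PV = PMT × (1-(1+r)^(-n))/r = $3,789.04


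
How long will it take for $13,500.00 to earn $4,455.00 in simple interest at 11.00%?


Rearrange the simple interest formula for t:
I = P × r × t  ⇒  t = I / (P × r)
t = $4,455.00 / ($13,500.00 × 0.11)
t = 3

t = I/(P×r) = 3 years


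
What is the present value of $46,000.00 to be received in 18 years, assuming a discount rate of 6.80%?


Present value formula: PV = FV / (1 + r)^t
PV = $46,000.00 / (1 + 0.068)^18
PV = $46,000.00 / 3.268004
PV = $14,075.87

PV = FV / (1 + r)^t = $14,075.87


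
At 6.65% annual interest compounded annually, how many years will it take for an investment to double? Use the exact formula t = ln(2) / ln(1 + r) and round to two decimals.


Doubling condition: (1 + r)^t = 2
Take ln of both sides: t × ln(1 + r) = ln(2)
t = ln(2) / ln(1 + r)
t = 0.693147 / 0.064382
t = 10.77

t = ln(2) / ln(1 + r) = 10.77 years


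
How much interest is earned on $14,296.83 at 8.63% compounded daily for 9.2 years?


Compound interest earned = final amount − principal.
A = P(1 + r/n)^(nt) = $14,296.83 × (1 + 0.0863/365)^(365 × 9.2) = $31,623.61
Interest = A − P = $31,623.61 − $14,296.83 = $17,326.78

Interest = A - P = $17,326.78


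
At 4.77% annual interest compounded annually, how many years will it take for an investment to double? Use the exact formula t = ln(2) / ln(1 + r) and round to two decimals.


Doubling condition: (1 + r)^t = 2
Take ln of both sides: t × ln(1 + r) = ln(2)
t = ln(2) / ln(1 + r)
t = 0.693147 / 0.046597
t = 14.88

t = ln(2) / ln(1 + r) = 14.88 years


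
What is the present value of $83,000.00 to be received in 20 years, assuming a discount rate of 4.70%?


Present value formula: PV = FV / (1 + r)^t
PV = $83,000.00 / (1 + 0.047)^20
PV = $83,000.00 / 2.505726
PV = $33,124.13

PV = FV / (1 + r)^t = $33,124.13


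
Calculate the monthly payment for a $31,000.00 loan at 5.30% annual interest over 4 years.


Loan payment formula: PMT = PV × r / (1 − (1 + r)^(−n))
Monthly rate r = 0.053/12 ≈ 0.00441667, n = 48 months
Denominator: 1 − (1 + 0.053/12)^(−48) = 0.190658
PMT = $31,000.00 × (0.053/12) / 0.190658
PMT = $718.13 per month

PMT = PV × r / (1-(1+r)^(-n)) = $718.13/month


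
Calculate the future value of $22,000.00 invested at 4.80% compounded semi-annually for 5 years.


Compound interest formula: A = P(1 + r/n)^(nt)
A = $22,000.00 × (1 + 0.048/2)^(2 × 5)
Growth factor: (1 + 0.048/2)^10 = 1.2676506
A = $22,000.00 × 1.2676506
A = $27,888.31

A = P(1 + r/n)^(nt) = $27,888.31


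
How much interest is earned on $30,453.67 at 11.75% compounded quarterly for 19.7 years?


Compound interest earned = final amount − principal.
A = P(1 + r/n)^(nt) = $30,453.67 × (1 + 0.1175/4)^(4 × 19.7) = $298,153.99
Interest = A − P = $298,153.99 − $30,453.67 = $267,700.32

Interest = A - P = $267,700.32


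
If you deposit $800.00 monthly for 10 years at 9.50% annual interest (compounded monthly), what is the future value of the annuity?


Future value of an ordinary annuity: FV = PMT × ((1 + r)^n − 1) / r
Monthly rate r = 0.095/12 ≈ 0.00791667, n = 120
FV = $800.00 × ((1 + 0.095/12)^120 − 1) / (0.095/12)
FV = $800.00 × 199.080682
FV = $159,264.55

FV = PMT × ((1+r)^n - 1)/r = $159,264.55


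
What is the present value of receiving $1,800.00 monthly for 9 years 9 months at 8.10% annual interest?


Present value of an ordinary annuity: PV = PMT × (1 − (1 + r)^(−n)) / r
Monthly rate r = 0.081/12 = 0.00675, n = 117
PV = $1,800.00 × (1 − (1 + 0.081/12)^(−117)) / (0.081/12)
PV = $1,800.00 × 80.716380
PV = $145,289.48

PV = PMT × (1-(1+r)^(-n))/r = $145,289.48


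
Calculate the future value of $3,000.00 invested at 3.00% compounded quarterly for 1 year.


Compound interest formula: A = P(1 + r/n)^(nt)
A = $3,000.00 × (1 + 0.03/4)^(4 × 1)
Growth factor: (1 + 0.03/4)^4 = 1.030339
A = $3,000.00 × 1.030339
A = $3,091.02

A = P(1 + r/n)^(nt) = $3,091.02


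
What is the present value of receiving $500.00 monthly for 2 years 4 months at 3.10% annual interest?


Present value of an ordinary annuity: PV = PMT × (1 − (1 + r)^(−n)) / r
Monthly rate r = 0.031/12 ≈ 0.00258333, n = 28
PV = $500.00 × (1 − (1 + 0.031/12)^(−28)) / (0.031/12)
PV = $500.00 × 26.977728
PV = $13,488.86

PV = PMT × (1-(1+r)^(-n))/r = $13,488.86


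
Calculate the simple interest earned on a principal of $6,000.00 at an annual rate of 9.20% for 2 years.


Simple interest formula: I = P × r × t
I = $6,000.00 × 0.092 × 2
I = $1,104.00

I = P × r × t = $1,104.00


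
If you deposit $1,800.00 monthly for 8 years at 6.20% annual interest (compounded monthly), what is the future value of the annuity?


Future value of an ordinary annuity: FV = PMT × ((1 + r)^n − 1) / r
Monthly rate r = 0.062/12 ≈ 0.00516667, n = 96
FV = $1,800.00 × ((1 + 0.062/12)^96 − 1) / (0.062/12)
FV = $1,800.00 × 123.879481
FV = $222,983.07

FV = PMT × ((1+r)^n - 1)/r = $222,983.07


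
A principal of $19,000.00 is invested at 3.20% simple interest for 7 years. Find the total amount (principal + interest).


Total amount formula: A = P(1 + rt) = P + P·r·t
Interest: I = P × r × t = $19,000.00 × 0.032 × 7 = $4,256.00
A = P + I = $19,000.00 + $4,256.00 = $23,256.00

A = P + I = P(1 + rt) = $23,256.00


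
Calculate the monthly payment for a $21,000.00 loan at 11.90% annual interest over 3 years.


Loan payment formula: PMT = PV × r / (1 − (1 + r)^(−n))
Monthly rate r = 0.119/12 ≈ 0.00991667, n = 36 months
Denominator: 1 − (1 + 0.119/12)^(−36) = 0.298996
PMT = $21,000.00 × (0.119/12) / 0.298996
PMT = $696.50 per month

PMT = PV × r / (1-(1+r)^(-n)) = $696.50/month


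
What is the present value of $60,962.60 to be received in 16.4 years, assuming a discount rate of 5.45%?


Present value formula: PV = FV / (1 + r)^t
PV = $60,962.60 / (1 + 0.0545)^16.4
PV = $60,962.60 / 2.387613
PV = $25,532.86

PV = FV / (1 + r)^t = $25,532.86


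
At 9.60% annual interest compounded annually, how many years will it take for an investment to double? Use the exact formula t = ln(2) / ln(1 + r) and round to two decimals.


Doubling condition: (1 + r)^t = 2
Take ln of both sides: t × ln(1 + r) = ln(2)
t = ln(2) / ln(1 + r)
t = 0.693147 / 0.091667
t = 7.56

t = ln(2) / ln(1 + r) = 7.56 years


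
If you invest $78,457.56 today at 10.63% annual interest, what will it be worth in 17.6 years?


Future value formula: FV = PV × (1 + r)^t
FV = $78,457.56 × (1 + 0.1063)^17.6
FV = $78,457.56 × 5.9178405
FV = $464,299.33

FV = PV × (1 + r)^t = $464,299.33


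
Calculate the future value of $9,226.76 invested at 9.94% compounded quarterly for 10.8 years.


Compound interest formula: A = P(1 + r/n)^(nt)
A = $9,226.76 × (1 + 0.0994/4)^(4 × 10.8)
Growth factor: (1 + 0.0994/4)^43.2 = 2.8875213
A = $9,226.76 × 2.8875213
A = $26,642.47

A = P(1 + r/n)^(nt) = $26,642.47


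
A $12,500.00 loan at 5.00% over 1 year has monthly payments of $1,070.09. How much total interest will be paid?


Total paid over the life of the loan = PMT × n.
Total paid = $1,070.09 × 12 = $12,841.08
Total interest = total paid − principal = $12,841.08 − $12,500.00 = $341.08

Total interest = (PMT × n) - PV = $341.08


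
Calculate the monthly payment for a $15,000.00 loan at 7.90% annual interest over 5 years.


Loan payment formula: PMT = PV × r / (1 − (1 + r)^(−n))
Monthly rate r = 0.079/12 ≈ 0.00658333, n = 60 months
Denominator: 1 − (1 + 0.079/12)^(−60) = 0.325447
PMT = $15,000.00 × (0.079/12) / 0.325447
PMT = $303.43 per month

PMT = PV × r / (1-(1+r)^(-n)) = $303.43/month


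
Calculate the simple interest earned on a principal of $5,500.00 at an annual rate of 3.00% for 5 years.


Simple interest formula: I = P × r × t
I = $5,500.00 × 0.03 × 5
I = $825.00

I = P × r × t = $825.00


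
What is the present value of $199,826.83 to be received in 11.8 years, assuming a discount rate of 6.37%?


Present value formula: PV = FV / (1 + r)^t
PV = $199,826.83 / (1 + 0.0637)^11.8
PV = $199,826.83 / 2.0723642
PV = $96,424.57

PV = FV / (1 + r)^t = $96,424.57


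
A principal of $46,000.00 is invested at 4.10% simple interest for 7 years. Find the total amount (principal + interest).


Total amount formula: A = P(1 + rt) = P + P·r·t
Interest: I = P × r × t = $46,000.00 × 0.041 × 7 = $13,202.00
A = P + I = $46,000.00 + $13,202.00 = $59,202.00

A = P + I = P(1 + rt) = $59,202.00


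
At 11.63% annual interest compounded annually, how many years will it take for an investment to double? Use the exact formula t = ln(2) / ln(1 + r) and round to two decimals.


Doubling condition: (1 + r)^t = 2
Take ln of both sides: t × ln(1 + r) = ln(2)
t = ln(2) / ln(1 + r)
t = 0.693147 / 0.110020
t = 6.30

t = ln(2) / ln(1 + r) = 6.30 years


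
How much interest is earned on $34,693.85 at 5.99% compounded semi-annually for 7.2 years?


Compound interest earned = final amount − principal.
A = P(1 + r/n)^(nt) = $34,693.85 × (1 + 0.0599/2)^(2 × 7.2) = $53,064.61
Interest = A − P = $53,064.61 − $34,693.85 = $18,370.76

Interest = A - P = $18,370.76


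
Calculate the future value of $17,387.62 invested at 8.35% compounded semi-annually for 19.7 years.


Compound interest formula: A = P(1 + r/n)^(nt)
A = $17,387.62 × (1 + 0.0835/2)^(2 × 19.7)
Growth factor: (1 + 0.0835/2)^39.4 = 5.010514
A = $17,387.62 × 5.010514
A = $87,120.91

A = P(1 + r/n)^(nt) = $87,120.91


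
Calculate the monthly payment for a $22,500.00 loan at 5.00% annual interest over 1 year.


Loan payment formula: PMT = PV × r / (1 − (1 + r)^(−n))
Monthly rate r = 0.05/12 ≈ 0.00416667, n = 12 months
Denominator: 1 − (1 + 0.05/12)^(−12) = 0.0486718
PMT = $22,500.00 × (0.05/12) / 0.0486718
PMT = $1,926.17 per month

PMT = PV × r / (1-(1+r)^(-n)) = $1,926.17/month


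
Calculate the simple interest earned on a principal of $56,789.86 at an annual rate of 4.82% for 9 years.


Simple interest formula: I = P × r × t
I = $56,789.86 × 0.0482 × 9
I = $24,635.44

I = P × r × t = $24,635.44


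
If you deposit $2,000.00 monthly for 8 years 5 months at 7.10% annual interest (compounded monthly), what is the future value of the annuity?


Future value of an ordinary annuity: FV = PMT × ((1 + r)^n − 1) / r
Monthly rate r = 0.071/12 ≈ 0.00591667, n = 101
FV = $2,000.00 × ((1 + 0.071/12)^101 − 1) / (0.071/12)
FV = $2,000.00 × 137.665798
FV = $275,331.60

FV = PMT × ((1+r)^n - 1)/r = $275,331.60


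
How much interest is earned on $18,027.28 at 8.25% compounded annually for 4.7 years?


Compound interest earned = final amount − principal.
A = P(1 + r/n)^(nt) = $18,027.28 × (1 + 0.0825/1)^(1 × 4.7) = $26,166.24
Interest = A − P = $26,166.24 − $18,027.28 = $8,138.96

Interest = A - P = $8,138.96


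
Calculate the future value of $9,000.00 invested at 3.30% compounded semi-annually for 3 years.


Compound interest formula: A = P(1 + r/n)^(nt)
A = $9,000.00 × (1 + 0.033/2)^(2 × 3)
Growth factor: (1 + 0.033/2)^6 = 1.1031747
A = $9,000.00 × 1.1031747
A = $9,928.57

A = P(1 + r/n)^(nt) = $9,928.57


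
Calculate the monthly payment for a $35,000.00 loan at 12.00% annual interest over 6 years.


Loan payment formula: PMT = PV × r / (1 − (1 + r)^(−n))
Monthly rate r = 0.12/12 = 0.01, n = 72 months
Denominator: 1 − (1 + 0.12/12)^(−72) = 0.511504
PMT = $35,000.00 × (0.12/12) / 0.511504
PMT = $684.26 per month

PMT = PV × r / (1-(1+r)^(-n)) = $684.26/month


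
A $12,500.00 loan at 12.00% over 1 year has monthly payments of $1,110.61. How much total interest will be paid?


Total paid over the life of the loan = PMT × n.
Total paid = $1,110.61 × 12 = $13,327.32
Total interest = total paid − principal = $13,327.32 − $12,500.00 = $827.32

Total interest = (PMT × n) - PV = $827.32


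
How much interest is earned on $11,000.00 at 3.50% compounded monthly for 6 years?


Compound interest earned = final amount − principal.
A = P(1 + r/n)^(nt) = $11,000.00 × (1 + 0.035/12)^(12 × 6) = $13,566.31
Interest = A − P = $13,566.31 − $11,000.00 = $2,566.31

Interest = A - P = $2,566.31


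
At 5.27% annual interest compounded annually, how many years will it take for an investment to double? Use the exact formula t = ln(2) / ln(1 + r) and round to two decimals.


Doubling condition: (1 + r)^t = 2
Take ln of both sides: t × ln(1 + r) = ln(2)
t = ln(2) / ln(1 + r)
t = 0.693147 / 0.051358
t = 13.50

t = ln(2) / ln(1 + r) = 13.50 years


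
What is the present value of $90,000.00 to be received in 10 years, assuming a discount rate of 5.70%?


Present value formula: PV = FV / (1 + r)^t
PV = $90,000.00 / (1 + 0.057)^10
PV = $90,000.00 / 1.740804
PV = $51,700.25

PV = FV / (1 + r)^t = $51,700.25


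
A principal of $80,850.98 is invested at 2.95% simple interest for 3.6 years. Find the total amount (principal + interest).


Total amount formula: A = P(1 + rt) = P + P·r·t
Interest: I = P × r × t = $80,850.98 × 0.0295 × 3.6 = $8,586.37
A = P + I = $80,850.98 + $8,586.37 = $89,437.35

A = P + I = P(1 + rt) = $89,437.35


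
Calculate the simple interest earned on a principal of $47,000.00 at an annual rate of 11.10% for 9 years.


Simple interest formula: I = P × r × t
I = $47,000.00 × 0.111 × 9
I = $46,953.00

I = P × r × t = $46,953.00


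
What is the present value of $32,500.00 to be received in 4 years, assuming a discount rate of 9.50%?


Present value formula: PV = FV / (1 + r)^t
PV = $32,500.00 / (1 + 0.095)^4
PV = $32,500.00 / 1.437661
PV = $22,606.16

PV = FV / (1 + r)^t = $22,606.16


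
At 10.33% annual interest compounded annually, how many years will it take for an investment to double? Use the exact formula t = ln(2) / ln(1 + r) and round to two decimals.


Doubling condition: (1 + r)^t = 2
Take ln of both sides: t × ln(1 + r) = ln(2)
t = ln(2) / ln(1 + r)
t = 0.693147 / 0.098306
t = 7.05

t = ln(2) / ln(1 + r) = 7.05 years


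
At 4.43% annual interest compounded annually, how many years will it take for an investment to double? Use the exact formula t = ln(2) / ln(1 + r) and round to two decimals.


Doubling condition: (1 + r)^t = 2
Take ln of both sides: t × ln(1 + r) = ln(2)
t = ln(2) / ln(1 + r)
t = 0.693147 / 0.043347
t = 15.99

t = ln(2) / ln(1 + r) = 15.99 years


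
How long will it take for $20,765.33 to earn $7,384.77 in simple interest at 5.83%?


Rearrange the simple interest formula for t:
I = P × r × t  ⇒  t = I / (P × r)
t = $7,384.77 / ($20,765.33 × 0.0583)
t = 6.1

t = I/(P×r) = 6.1 years


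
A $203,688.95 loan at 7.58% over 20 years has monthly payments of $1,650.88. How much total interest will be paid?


Total paid over the life of the loan = PMT × n.
Total paid = $1,650.88 × 240 = $396,211.20
Total interest = total paid − principal = $396,211.20 − $203,688.95 = $192,522.25

Total interest = (PMT × n) - PV = $192,522.25


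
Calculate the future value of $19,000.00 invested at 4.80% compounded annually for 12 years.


Compound interest formula: A = P(1 + r/n)^(nt)
A = $19,000.00 × (1 + 0.048/1)^(1 × 12)
Growth factor: (1 + 0.048/1)^12 = 1.7552355
A = $19,000.00 × 1.7552355
A = $33,349.47

A = P(1 + r/n)^(nt) = $33,349.47


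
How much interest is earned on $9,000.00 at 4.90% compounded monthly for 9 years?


Compound interest earned = final amount − principal.
A = P(1 + r/n)^(nt) = $9,000.00 × (1 + 0.049/12)^(12 × 9) = $13,975.79
Interest = A − P = $13,975.79 − $9,000.00 = $4,975.79

Interest = A - P = $4,975.79


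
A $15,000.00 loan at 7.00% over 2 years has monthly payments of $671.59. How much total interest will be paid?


Total paid over the life of the loan = PMT × n.
Total paid = $671.59 × 24 = $16,118.16
Total interest = total paid − principal = $16,118.16 − $15,000.00 = $1,118.16

Total interest = (PMT × n) - PV = $1,118.16


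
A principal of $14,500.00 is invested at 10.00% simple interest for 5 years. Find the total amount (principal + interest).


Total amount formula: A = P(1 + rt) = P + P·r·t
Interest: I = P × r × t = $14,500.00 × 0.1 × 5 = $7,250.00
A = P + I = $14,500.00 + $7,250.00 = $21,750.00

A = P + I = P(1 + rt) = $21,750.00


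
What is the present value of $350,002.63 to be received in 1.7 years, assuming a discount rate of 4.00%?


Present value formula: PV = FV / (1 + r)^t
PV = $350,002.63 / (1 + 0.04)^1.7
PV = $350,002.63 / 1.06894824
PV = $327,427.11

PV = FV / (1 + r)^t = $327,427.11


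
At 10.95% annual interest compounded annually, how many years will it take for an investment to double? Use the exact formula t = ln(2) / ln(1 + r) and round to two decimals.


Doubling condition: (1 + r)^t = 2
Take ln of both sides: t × ln(1 + r) = ln(2)
t = ln(2) / ln(1 + r)
t = 0.693147 / 0.103909
t = 6.67

t = ln(2) / ln(1 + r) = 6.67 years


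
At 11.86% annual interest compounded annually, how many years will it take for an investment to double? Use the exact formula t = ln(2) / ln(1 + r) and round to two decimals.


Doubling condition: (1 + r)^t = 2
Take ln of both sides: t × ln(1 + r) = ln(2)
t = ln(2) / ln(1 + r)
t = 0.693147 / 0.112078
t = 6.18

t = ln(2) / ln(1 + r) = 6.18 years


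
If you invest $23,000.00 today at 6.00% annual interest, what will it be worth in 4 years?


Future value formula: FV = PV × (1 + r)^t
FV = $23,000.00 × (1 + 0.06)^4
FV = $23,000.00 × 1.262477
FV = $29,036.97

FV = PV × (1 + r)^t = $29,036.97


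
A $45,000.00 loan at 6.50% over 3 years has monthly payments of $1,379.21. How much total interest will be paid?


Total paid over the life of the loan = PMT × n.
Total paid = $1,379.21 × 36 = $49,651.56
Total interest = total paid − principal = $49,651.56 − $45,000.00 = $4,651.56

Total interest = (PMT × n) - PV = $4,651.56


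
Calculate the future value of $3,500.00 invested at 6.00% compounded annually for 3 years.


Compound interest formula: A = P(1 + r/n)^(nt)
A = $3,500.00 × (1 + 0.06/1)^(1 × 3)
Growth factor: (1 + 0.06/1)^3 = 1.191016
A = $3,500.00 × 1.191016
A = $4,168.56

A = P(1 + r/n)^(nt) = $4,168.56


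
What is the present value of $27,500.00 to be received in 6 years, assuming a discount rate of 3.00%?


Present value formula: PV = FV / (1 + r)^t
PV = $27,500.00 / (1 + 0.03)^6
PV = $27,500.00 / 1.194052
PV = $23,030.82

PV = FV / (1 + r)^t = $23,030.82


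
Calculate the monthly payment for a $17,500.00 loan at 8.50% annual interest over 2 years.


Loan payment formula: PMT = PV × r / (1 − (1 + r)^(−n))
Monthly rate r = 0.085/12 ≈ 0.00708333, n = 24 months
Denominator: 1 − (1 + 0.085/12)^(−24) = 0.1558295
PMT = $17,500.00 × (0.085/12) / 0.1558295
PMT = $795.47 per month

PMT = PV × r / (1-(1+r)^(-n)) = $795.47/month


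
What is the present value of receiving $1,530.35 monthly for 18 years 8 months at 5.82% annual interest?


Present value of an ordinary annuity: PV = PMT × (1 − (1 + r)^(−n)) / r
Monthly rate r = 0.0582/12 = 0.00485, n = 224
PV = $1,530.35 × (1 − (1 + 0.0582/12)^(−224)) / (0.0582/12)
PV = $1,530.35 × 136.429625
PV = $208,785.08

PV = PMT × (1-(1+r)^(-n))/r = $208,785.08


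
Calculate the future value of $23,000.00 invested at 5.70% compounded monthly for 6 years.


Compound interest formula: A = P(1 + r/n)^(nt)
A = $23,000.00 × (1 + 0.057/12)^(12 × 6)
Growth factor: (1 + 0.057/12)^72 = 1.406621
A = $23,000.00 × 1.406621
A = $32,352.28

A = P(1 + r/n)^(nt) = $32,352.28


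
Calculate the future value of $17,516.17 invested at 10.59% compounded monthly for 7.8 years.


Compound interest formula: A = P(1 + r/n)^(nt)
A = $17,516.17 × (1 + 0.1059/12)^(12 × 7.8)
Growth factor: (1 + 0.1059/12)^93.6 = 2.27594759
A = $17,516.17 × 2.27594759
A = $39,865.88

A = P(1 + r/n)^(nt) = $39,865.88


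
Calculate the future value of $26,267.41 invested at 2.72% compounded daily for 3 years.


Compound interest formula: A = P(1 + r/n)^(nt)
A = $26,267.41 × (1 + 0.0272/365)^(365 × 3)
Growth factor: (1 + 0.0272/365)^1095 = 1.0850184
A = $26,267.41 × 1.0850184
A = $28,500.62

A = P(1 + r/n)^(nt) = $28,500.62


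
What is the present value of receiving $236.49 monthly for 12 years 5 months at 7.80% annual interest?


Present value of an ordinary annuity: PV = PMT × (1 − (1 + r)^(−n)) / r
Monthly rate r = 0.078/12 = 0.0065, n = 149
PV = $236.49 × (1 − (1 + 0.078/12)^(−149)) / (0.078/12)
PV = $236.49 × 95.254799
PV = $22,526.81

PV = PMT × (1-(1+r)^(-n))/r = $22,526.81


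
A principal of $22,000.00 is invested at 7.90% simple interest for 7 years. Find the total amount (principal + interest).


Total amount formula: A = P(1 + rt) = P + P·r·t
Interest: I = P × r × t = $22,000.00 × 0.079 × 7 = $12,166.00
A = P + I = $22,000.00 + $12,166.00 = $34,166.00

A = P + I = P(1 + rt) = $34,166.00


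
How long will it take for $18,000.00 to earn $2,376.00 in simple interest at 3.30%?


Rearrange the simple interest formula for t:
I = P × r × t  ⇒  t = I / (P × r)
t = $2,376.00 / ($18,000.00 × 0.033)
t = 4

t = I/(P×r) = 4 years


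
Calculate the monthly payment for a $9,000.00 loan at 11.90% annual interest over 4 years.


Loan payment formula: PMT = PV × r / (1 − (1 + r)^(−n))
Monthly rate r = 0.119/12 ≈ 0.00991667, n = 48 months
Denominator: 1 − (1 + 0.119/12)^(−48) = 0.377278
PMT = $9,000.00 × (0.119/12) / 0.377278
PMT = $236.56 per month

PMT = PV × r / (1-(1+r)^(-n)) = $236.56/month


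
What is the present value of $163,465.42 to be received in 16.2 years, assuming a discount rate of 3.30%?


Present value formula: PV = FV / (1 + r)^t
PV = $163,465.42 / (1 + 0.033)^16.2
PV = $163,465.42 / 1.6920968
PV = $96,605.24

PV = FV / (1 + r)^t = $96,605.24


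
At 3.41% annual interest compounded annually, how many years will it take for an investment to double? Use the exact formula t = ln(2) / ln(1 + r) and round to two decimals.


Doubling condition: (1 + r)^t = 2
Take ln of both sides: t × ln(1 + r) = ln(2)
t = ln(2) / ln(1 + r)
t = 0.693147 / 0.033531
t = 20.67

t = ln(2) / ln(1 + r) = 20.67 years


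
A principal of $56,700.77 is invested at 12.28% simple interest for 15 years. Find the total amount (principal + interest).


Total amount formula: A = P(1 + rt) = P + P·r·t
Interest: I = P × r × t = $56,700.77 × 0.1228 × 15 = $104,442.82
A = P + I = $56,700.77 + $104,442.82 = $161,143.59

A = P + I = P(1 + rt) = $161,143.59


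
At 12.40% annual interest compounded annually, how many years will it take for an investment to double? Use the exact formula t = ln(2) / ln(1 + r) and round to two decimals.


Doubling condition: (1 + r)^t = 2
Take ln of both sides: t × ln(1 + r) = ln(2)
t = ln(2) / ln(1 + r)
t = 0.693147 / 0.116894
t = 5.93

t = ln(2) / ln(1 + r) = 5.93 years


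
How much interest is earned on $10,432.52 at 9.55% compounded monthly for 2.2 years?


Compound interest earned = final amount − principal.
A = P(1 + r/n)^(nt) = $10,432.52 × (1 + 0.0955/12)^(12 × 2.2) = $12,860.96
Interest = A − P = $12,860.96 − $10,432.52 = $2,428.44

Interest = A - P = $2,428.44


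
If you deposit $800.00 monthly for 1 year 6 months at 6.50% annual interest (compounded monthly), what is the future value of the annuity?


Future value of an ordinary annuity: FV = PMT × ((1 + r)^n − 1) / r
Monthly rate r = 0.065/12 ≈ 0.00541667, n = 18
FV = $800.00 × ((1 + 0.065/12)^18 − 1) / (0.065/12)
FV = $800.00 × 18.853185
FV = $15,082.55

FV = PMT × ((1+r)^n - 1)/r = $15,082.55


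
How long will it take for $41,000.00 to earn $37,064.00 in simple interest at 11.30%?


Rearrange the simple interest formula for t:
I = P × r × t  ⇒  t = I / (P × r)
t = $37,064.00 / ($41,000.00 × 0.113)
t = 8

t = I/(P×r) = 8 years


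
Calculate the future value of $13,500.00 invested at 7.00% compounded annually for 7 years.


Compound interest formula: A = P(1 + r/n)^(nt)
A = $13,500.00 × (1 + 0.07/1)^(1 × 7)
Growth factor: (1 + 0.07/1)^7 = 1.6057815
A = $13,500.00 × 1.6057815
A = $21,678.05

A = P(1 + r/n)^(nt) = $21,678.05


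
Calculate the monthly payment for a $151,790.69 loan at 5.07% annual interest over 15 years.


Loan payment formula: PMT = PV × r / (1 − (1 + r)^(−n))
Monthly rate r = 0.0507/12 = 0.004225, n = 180 months
Denominator: 1 − (1 + 0.0507/12)^(−180) = 0.531818
PMT = $151,790.69 × (0.0507/12) / 0.531818
PMT = $1,205.89 per month

PMT = PV × r / (1-(1+r)^(-n)) = $1,205.89/month


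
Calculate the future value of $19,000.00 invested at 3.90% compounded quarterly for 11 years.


Compound interest formula: A = P(1 + r/n)^(nt)
A = $19,000.00 × (1 + 0.039/4)^(4 × 11)
Growth factor: (1 + 0.039/4)^44 = 1.532533
A = $19,000.00 × 1.532533
A = $29,118.13

A = P(1 + r/n)^(nt) = $29,118.13


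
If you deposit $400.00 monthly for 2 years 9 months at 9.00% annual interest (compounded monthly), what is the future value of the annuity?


Future value of an ordinary annuity: FV = PMT × ((1 + r)^n − 1) / r
Monthly rate r = 0.09/12 = 0.0075, n = 33
FV = $400.00 × ((1 + 0.09/12)^33 − 1) / (0.09/12)
FV = $400.00 × 37.284941
FV = $14,913.98

FV = PMT × ((1+r)^n - 1)/r = $14,913.98


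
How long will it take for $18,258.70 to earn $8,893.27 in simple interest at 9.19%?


Rearrange the simple interest formula for t:
I = P × r × t  ⇒  t = I / (P × r)
t = $8,893.27 / ($18,258.70 × 0.0919)
t = 5.3

t = I/(P×r) = 5.3 years


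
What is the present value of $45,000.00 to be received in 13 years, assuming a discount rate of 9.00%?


Present value formula: PV = FV / (1 + r)^t
PV = $45,000.00 / (1 + 0.09)^13
PV = $45,000.00 / 3.065805
PV = $14,678.04

PV = FV / (1 + r)^t = $14,678.04


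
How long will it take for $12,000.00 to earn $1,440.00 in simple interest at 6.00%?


Rearrange the simple interest formula for t:
I = P × r × t  ⇒  t = I / (P × r)
t = $1,440.00 / ($12,000.00 × 0.06)
t = 2

t = I/(P×r) = 2 years


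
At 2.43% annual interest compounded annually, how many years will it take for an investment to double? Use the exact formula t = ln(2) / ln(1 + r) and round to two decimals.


Doubling condition: (1 + r)^t = 2
Take ln of both sides: t × ln(1 + r) = ln(2)
t = ln(2) / ln(1 + r)
t = 0.693147 / 0.024009
t = 28.87

t = ln(2) / ln(1 + r) = 28.87 years


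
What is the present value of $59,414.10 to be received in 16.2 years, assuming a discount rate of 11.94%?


Present value formula: PV = FV / (1 + r)^t
PV = $59,414.10 / (1 + 0.1194)^16.2
PV = $59,414.10 / 6.216729
PV = $9,557.13

PV = FV / (1 + r)^t = $9,557.13


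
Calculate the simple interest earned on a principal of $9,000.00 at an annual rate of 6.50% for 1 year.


Simple interest formula: I = P × r × t
I = $9,000.00 × 0.065 × 1
I = $585.00

I = P × r × t = $585.00


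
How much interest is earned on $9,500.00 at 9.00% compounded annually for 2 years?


Compound interest earned = final amount − principal.
A = P(1 + r/n)^(nt) = $9,500.00 × (1 + 0.09/1)^(1 × 2) = $11,286.95
Interest = A − P = $11,286.95 − $9,500.00 = $1,786.95

Interest = A - P = $1,786.95


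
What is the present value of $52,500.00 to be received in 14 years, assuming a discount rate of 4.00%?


Present value formula: PV = FV / (1 + r)^t
PV = $52,500.00 / (1 + 0.04)^14
PV = $52,500.00 / 1.7316764
PV = $30,317.44

PV = FV / (1 + r)^t = $30,317.44


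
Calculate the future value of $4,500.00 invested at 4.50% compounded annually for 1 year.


Compound interest formula: A = P(1 + r/n)^(nt)
A = $4,500.00 × (1 + 0.045/1)^(1 × 1)
Growth factor: (1 + 0.045/1)^1 = 1.045000
A = $4,500.00 × 1.045000
A = $4,702.50

A = P(1 + r/n)^(nt) = $4,702.50


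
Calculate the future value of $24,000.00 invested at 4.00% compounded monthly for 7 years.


Compound interest formula: A = P(1 + r/n)^(nt)
A = $24,000.00 × (1 + 0.04/12)^(12 × 7)
Growth factor: (1 + 0.04/12)^84 = 1.3225139
A = $24,000.00 × 1.3225139
A = $31,740.33

A = P(1 + r/n)^(nt) = $31,740.33


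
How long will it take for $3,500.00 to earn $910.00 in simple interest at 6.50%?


Rearrange the simple interest formula for t:
I = P × r × t  ⇒  t = I / (P × r)
t = $910.00 / ($3,500.00 × 0.065)
t = 4

t = I/(P×r) = 4 years


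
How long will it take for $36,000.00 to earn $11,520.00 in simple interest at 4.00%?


Rearrange the simple interest formula for t:
I = P × r × t  ⇒  t = I / (P × r)
t = $11,520.00 / ($36,000.00 × 0.04)
t = 8

t = I/(P×r) = 8 years


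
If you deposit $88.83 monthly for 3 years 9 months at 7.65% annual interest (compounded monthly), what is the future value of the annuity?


Future value of an ordinary annuity: FV = PMT × ((1 + r)^n − 1) / r
Monthly rate r = 0.0765/12 = 0.006375, n = 45
FV = $88.83 × ((1 + 0.0765/12)^45 − 1) / (0.0765/12)
FV = $88.83 × 51.928650
FV = $4,612.82

FV = PMT × ((1+r)^n - 1)/r = $4,612.82


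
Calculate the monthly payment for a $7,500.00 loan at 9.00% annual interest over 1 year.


Loan payment formula: PMT = PV × r / (1 − (1 + r)^(−n))
Monthly rate r = 0.09/12 = 0.0075, n = 12 months
Denominator: 1 − (1 + 0.09/12)^(−12) = 0.0857618
PMT = $7,500.00 × (0.09/12) / 0.0857618
PMT = $655.89 per month

PMT = PV × r / (1-(1+r)^(-n)) = $655.89/month


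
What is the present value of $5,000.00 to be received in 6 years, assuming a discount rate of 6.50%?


Present value formula: PV = FV / (1 + r)^t
PV = $5,000.00 / (1 + 0.065)^6
PV = $5,000.00 / 1.459142
PV = $3,426.67

PV = FV / (1 + r)^t = $3,426.67


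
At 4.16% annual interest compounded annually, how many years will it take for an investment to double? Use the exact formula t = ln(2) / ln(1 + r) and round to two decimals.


Doubling condition: (1 + r)^t = 2
Take ln of both sides: t × ln(1 + r) = ln(2)
t = ln(2) / ln(1 + r)
t = 0.693147 / 0.040758
t = 17.01

t = ln(2) / ln(1 + r) = 17.01 years


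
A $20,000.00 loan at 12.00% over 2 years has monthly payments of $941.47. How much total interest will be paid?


Total paid over the life of the loan = PMT × n.
Total paid = $941.47 × 24 = $22,595.28
Total interest = total paid − principal = $22,595.28 − $20,000.00 = $2,595.28

Total interest = (PMT × n) - PV = $2,595.28


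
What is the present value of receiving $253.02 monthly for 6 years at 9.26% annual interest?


Present value of an ordinary annuity: PV = PMT × (1 − (1 + r)^(−n)) / r
Monthly rate r = 0.0926/12 ≈ 0.00771667, n = 72
PV = $253.02 × (1 − (1 + 0.0926/12)^(−72)) / (0.0926/12)
PV = $253.02 × 55.081707
PV = $13,936.77

PV = PMT × (1-(1+r)^(-n))/r = $13,936.77
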